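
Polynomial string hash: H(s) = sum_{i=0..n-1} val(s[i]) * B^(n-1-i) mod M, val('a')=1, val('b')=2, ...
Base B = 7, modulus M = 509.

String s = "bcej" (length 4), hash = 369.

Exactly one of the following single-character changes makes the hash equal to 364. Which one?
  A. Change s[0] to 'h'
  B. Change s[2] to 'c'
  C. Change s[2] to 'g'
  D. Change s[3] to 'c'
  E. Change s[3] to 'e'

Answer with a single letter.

Option A: s[0]='b'->'h', delta=(8-2)*7^3 mod 509 = 22, hash=369+22 mod 509 = 391
Option B: s[2]='e'->'c', delta=(3-5)*7^1 mod 509 = 495, hash=369+495 mod 509 = 355
Option C: s[2]='e'->'g', delta=(7-5)*7^1 mod 509 = 14, hash=369+14 mod 509 = 383
Option D: s[3]='j'->'c', delta=(3-10)*7^0 mod 509 = 502, hash=369+502 mod 509 = 362
Option E: s[3]='j'->'e', delta=(5-10)*7^0 mod 509 = 504, hash=369+504 mod 509 = 364 <-- target

Answer: E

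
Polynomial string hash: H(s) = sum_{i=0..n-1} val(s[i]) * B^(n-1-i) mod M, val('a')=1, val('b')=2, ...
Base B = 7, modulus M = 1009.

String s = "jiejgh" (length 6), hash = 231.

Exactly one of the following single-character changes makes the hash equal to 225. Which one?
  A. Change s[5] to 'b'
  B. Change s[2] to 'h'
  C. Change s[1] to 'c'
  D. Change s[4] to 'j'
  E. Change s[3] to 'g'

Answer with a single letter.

Answer: A

Derivation:
Option A: s[5]='h'->'b', delta=(2-8)*7^0 mod 1009 = 1003, hash=231+1003 mod 1009 = 225 <-- target
Option B: s[2]='e'->'h', delta=(8-5)*7^3 mod 1009 = 20, hash=231+20 mod 1009 = 251
Option C: s[1]='i'->'c', delta=(3-9)*7^4 mod 1009 = 729, hash=231+729 mod 1009 = 960
Option D: s[4]='g'->'j', delta=(10-7)*7^1 mod 1009 = 21, hash=231+21 mod 1009 = 252
Option E: s[3]='j'->'g', delta=(7-10)*7^2 mod 1009 = 862, hash=231+862 mod 1009 = 84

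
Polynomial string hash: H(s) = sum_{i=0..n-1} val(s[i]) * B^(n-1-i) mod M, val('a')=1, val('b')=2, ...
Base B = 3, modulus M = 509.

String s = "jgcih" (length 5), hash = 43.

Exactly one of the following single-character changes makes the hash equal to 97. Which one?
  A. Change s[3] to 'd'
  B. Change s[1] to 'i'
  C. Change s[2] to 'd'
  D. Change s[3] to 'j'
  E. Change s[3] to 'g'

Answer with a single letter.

Option A: s[3]='i'->'d', delta=(4-9)*3^1 mod 509 = 494, hash=43+494 mod 509 = 28
Option B: s[1]='g'->'i', delta=(9-7)*3^3 mod 509 = 54, hash=43+54 mod 509 = 97 <-- target
Option C: s[2]='c'->'d', delta=(4-3)*3^2 mod 509 = 9, hash=43+9 mod 509 = 52
Option D: s[3]='i'->'j', delta=(10-9)*3^1 mod 509 = 3, hash=43+3 mod 509 = 46
Option E: s[3]='i'->'g', delta=(7-9)*3^1 mod 509 = 503, hash=43+503 mod 509 = 37

Answer: B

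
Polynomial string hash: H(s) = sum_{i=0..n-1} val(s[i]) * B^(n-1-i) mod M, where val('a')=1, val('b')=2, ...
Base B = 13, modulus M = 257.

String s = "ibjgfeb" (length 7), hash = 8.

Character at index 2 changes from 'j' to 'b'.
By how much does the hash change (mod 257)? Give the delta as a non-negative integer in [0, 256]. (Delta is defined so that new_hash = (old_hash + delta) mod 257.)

Delta formula: (val(new) - val(old)) * B^(n-1-k) mod M
  val('b') - val('j') = 2 - 10 = -8
  B^(n-1-k) = 13^4 mod 257 = 34
  Delta = -8 * 34 mod 257 = 242

Answer: 242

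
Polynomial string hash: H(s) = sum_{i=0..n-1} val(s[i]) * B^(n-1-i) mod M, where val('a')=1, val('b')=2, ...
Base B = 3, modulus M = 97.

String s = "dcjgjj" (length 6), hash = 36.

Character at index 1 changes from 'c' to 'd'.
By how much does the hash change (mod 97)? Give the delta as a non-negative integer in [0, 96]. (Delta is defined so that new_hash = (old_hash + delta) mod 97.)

Answer: 81

Derivation:
Delta formula: (val(new) - val(old)) * B^(n-1-k) mod M
  val('d') - val('c') = 4 - 3 = 1
  B^(n-1-k) = 3^4 mod 97 = 81
  Delta = 1 * 81 mod 97 = 81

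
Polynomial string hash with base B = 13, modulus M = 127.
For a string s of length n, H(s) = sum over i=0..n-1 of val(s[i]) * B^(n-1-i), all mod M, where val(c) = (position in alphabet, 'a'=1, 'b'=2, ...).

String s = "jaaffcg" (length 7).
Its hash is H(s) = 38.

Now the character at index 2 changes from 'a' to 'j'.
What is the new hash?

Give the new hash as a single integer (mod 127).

Answer: 39

Derivation:
val('a') = 1, val('j') = 10
Position k = 2, exponent = n-1-k = 4
B^4 mod M = 13^4 mod 127 = 113
Delta = (10 - 1) * 113 mod 127 = 1
New hash = (38 + 1) mod 127 = 39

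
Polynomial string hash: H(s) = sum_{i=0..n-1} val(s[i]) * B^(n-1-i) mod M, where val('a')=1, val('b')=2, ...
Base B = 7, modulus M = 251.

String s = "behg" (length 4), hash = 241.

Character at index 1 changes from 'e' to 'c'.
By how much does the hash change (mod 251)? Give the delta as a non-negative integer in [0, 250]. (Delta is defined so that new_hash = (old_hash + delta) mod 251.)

Answer: 153

Derivation:
Delta formula: (val(new) - val(old)) * B^(n-1-k) mod M
  val('c') - val('e') = 3 - 5 = -2
  B^(n-1-k) = 7^2 mod 251 = 49
  Delta = -2 * 49 mod 251 = 153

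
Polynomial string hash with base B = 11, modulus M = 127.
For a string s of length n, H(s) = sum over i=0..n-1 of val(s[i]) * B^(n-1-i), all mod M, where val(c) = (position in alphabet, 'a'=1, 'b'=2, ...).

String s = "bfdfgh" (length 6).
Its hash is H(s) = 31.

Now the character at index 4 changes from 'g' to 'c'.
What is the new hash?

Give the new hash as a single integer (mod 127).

val('g') = 7, val('c') = 3
Position k = 4, exponent = n-1-k = 1
B^1 mod M = 11^1 mod 127 = 11
Delta = (3 - 7) * 11 mod 127 = 83
New hash = (31 + 83) mod 127 = 114

Answer: 114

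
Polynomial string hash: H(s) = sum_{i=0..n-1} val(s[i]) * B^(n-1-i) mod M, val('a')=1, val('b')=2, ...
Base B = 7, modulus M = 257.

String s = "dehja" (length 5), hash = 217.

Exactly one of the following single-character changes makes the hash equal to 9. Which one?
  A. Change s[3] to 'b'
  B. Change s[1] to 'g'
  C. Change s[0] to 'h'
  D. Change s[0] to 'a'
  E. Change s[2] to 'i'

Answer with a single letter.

Answer: E

Derivation:
Option A: s[3]='j'->'b', delta=(2-10)*7^1 mod 257 = 201, hash=217+201 mod 257 = 161
Option B: s[1]='e'->'g', delta=(7-5)*7^3 mod 257 = 172, hash=217+172 mod 257 = 132
Option C: s[0]='d'->'h', delta=(8-4)*7^4 mod 257 = 95, hash=217+95 mod 257 = 55
Option D: s[0]='d'->'a', delta=(1-4)*7^4 mod 257 = 250, hash=217+250 mod 257 = 210
Option E: s[2]='h'->'i', delta=(9-8)*7^2 mod 257 = 49, hash=217+49 mod 257 = 9 <-- target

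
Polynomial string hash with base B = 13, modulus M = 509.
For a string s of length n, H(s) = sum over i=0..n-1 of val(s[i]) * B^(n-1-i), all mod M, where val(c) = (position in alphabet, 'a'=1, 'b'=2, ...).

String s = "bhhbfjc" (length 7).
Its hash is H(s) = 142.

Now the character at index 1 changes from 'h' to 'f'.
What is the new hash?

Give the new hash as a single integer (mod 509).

val('h') = 8, val('f') = 6
Position k = 1, exponent = n-1-k = 5
B^5 mod M = 13^5 mod 509 = 232
Delta = (6 - 8) * 232 mod 509 = 45
New hash = (142 + 45) mod 509 = 187

Answer: 187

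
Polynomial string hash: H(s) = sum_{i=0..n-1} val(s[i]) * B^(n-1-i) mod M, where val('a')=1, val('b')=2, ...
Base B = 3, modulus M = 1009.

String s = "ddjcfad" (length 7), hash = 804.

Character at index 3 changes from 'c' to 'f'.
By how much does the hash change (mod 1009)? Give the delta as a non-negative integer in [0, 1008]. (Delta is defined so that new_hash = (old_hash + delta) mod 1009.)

Delta formula: (val(new) - val(old)) * B^(n-1-k) mod M
  val('f') - val('c') = 6 - 3 = 3
  B^(n-1-k) = 3^3 mod 1009 = 27
  Delta = 3 * 27 mod 1009 = 81

Answer: 81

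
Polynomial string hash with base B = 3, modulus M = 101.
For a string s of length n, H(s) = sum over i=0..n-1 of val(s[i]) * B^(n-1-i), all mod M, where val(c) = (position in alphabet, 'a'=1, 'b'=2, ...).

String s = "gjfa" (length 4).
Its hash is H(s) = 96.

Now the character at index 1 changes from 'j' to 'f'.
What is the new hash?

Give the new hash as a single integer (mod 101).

Answer: 60

Derivation:
val('j') = 10, val('f') = 6
Position k = 1, exponent = n-1-k = 2
B^2 mod M = 3^2 mod 101 = 9
Delta = (6 - 10) * 9 mod 101 = 65
New hash = (96 + 65) mod 101 = 60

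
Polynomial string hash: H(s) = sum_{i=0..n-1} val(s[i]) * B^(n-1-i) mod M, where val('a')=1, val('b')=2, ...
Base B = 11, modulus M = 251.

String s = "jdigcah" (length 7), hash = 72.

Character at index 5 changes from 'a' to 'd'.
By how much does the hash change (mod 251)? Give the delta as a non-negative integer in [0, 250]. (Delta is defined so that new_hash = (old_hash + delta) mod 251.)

Delta formula: (val(new) - val(old)) * B^(n-1-k) mod M
  val('d') - val('a') = 4 - 1 = 3
  B^(n-1-k) = 11^1 mod 251 = 11
  Delta = 3 * 11 mod 251 = 33

Answer: 33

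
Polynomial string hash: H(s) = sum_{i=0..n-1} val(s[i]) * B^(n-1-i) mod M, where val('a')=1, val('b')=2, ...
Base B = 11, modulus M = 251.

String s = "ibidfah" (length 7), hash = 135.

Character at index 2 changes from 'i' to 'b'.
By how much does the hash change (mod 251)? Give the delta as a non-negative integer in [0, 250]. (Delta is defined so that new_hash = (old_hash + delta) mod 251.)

Answer: 172

Derivation:
Delta formula: (val(new) - val(old)) * B^(n-1-k) mod M
  val('b') - val('i') = 2 - 9 = -7
  B^(n-1-k) = 11^4 mod 251 = 83
  Delta = -7 * 83 mod 251 = 172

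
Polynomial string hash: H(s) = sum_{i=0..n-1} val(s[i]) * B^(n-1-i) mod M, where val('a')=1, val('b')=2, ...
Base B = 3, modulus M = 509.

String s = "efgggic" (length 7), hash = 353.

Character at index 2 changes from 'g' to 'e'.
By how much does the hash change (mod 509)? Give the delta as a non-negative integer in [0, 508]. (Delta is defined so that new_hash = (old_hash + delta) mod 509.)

Delta formula: (val(new) - val(old)) * B^(n-1-k) mod M
  val('e') - val('g') = 5 - 7 = -2
  B^(n-1-k) = 3^4 mod 509 = 81
  Delta = -2 * 81 mod 509 = 347

Answer: 347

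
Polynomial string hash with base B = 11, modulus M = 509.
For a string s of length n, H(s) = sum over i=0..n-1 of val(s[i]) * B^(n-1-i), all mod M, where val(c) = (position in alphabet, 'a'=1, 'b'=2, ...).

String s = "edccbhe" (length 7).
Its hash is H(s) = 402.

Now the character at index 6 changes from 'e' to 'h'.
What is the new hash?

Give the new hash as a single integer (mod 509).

val('e') = 5, val('h') = 8
Position k = 6, exponent = n-1-k = 0
B^0 mod M = 11^0 mod 509 = 1
Delta = (8 - 5) * 1 mod 509 = 3
New hash = (402 + 3) mod 509 = 405

Answer: 405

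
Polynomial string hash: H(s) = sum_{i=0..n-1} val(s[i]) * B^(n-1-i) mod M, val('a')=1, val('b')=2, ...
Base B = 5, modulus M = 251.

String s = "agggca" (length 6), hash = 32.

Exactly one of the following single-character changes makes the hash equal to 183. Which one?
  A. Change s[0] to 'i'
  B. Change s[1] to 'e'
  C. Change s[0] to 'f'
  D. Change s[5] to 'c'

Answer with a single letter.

Answer: A

Derivation:
Option A: s[0]='a'->'i', delta=(9-1)*5^5 mod 251 = 151, hash=32+151 mod 251 = 183 <-- target
Option B: s[1]='g'->'e', delta=(5-7)*5^4 mod 251 = 5, hash=32+5 mod 251 = 37
Option C: s[0]='a'->'f', delta=(6-1)*5^5 mod 251 = 63, hash=32+63 mod 251 = 95
Option D: s[5]='a'->'c', delta=(3-1)*5^0 mod 251 = 2, hash=32+2 mod 251 = 34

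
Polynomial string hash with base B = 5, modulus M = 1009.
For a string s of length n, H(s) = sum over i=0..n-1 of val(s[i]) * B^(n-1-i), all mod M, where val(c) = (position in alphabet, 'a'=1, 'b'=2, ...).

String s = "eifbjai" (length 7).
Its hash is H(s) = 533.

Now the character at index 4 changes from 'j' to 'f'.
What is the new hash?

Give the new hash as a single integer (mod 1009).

val('j') = 10, val('f') = 6
Position k = 4, exponent = n-1-k = 2
B^2 mod M = 5^2 mod 1009 = 25
Delta = (6 - 10) * 25 mod 1009 = 909
New hash = (533 + 909) mod 1009 = 433

Answer: 433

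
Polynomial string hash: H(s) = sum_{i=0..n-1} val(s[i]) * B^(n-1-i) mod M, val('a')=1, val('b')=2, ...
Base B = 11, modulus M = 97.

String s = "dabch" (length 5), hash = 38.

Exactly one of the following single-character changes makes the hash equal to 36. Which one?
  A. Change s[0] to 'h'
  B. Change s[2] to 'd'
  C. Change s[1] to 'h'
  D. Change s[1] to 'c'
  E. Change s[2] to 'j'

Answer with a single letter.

Option A: s[0]='d'->'h', delta=(8-4)*11^4 mod 97 = 73, hash=38+73 mod 97 = 14
Option B: s[2]='b'->'d', delta=(4-2)*11^2 mod 97 = 48, hash=38+48 mod 97 = 86
Option C: s[1]='a'->'h', delta=(8-1)*11^3 mod 97 = 5, hash=38+5 mod 97 = 43
Option D: s[1]='a'->'c', delta=(3-1)*11^3 mod 97 = 43, hash=38+43 mod 97 = 81
Option E: s[2]='b'->'j', delta=(10-2)*11^2 mod 97 = 95, hash=38+95 mod 97 = 36 <-- target

Answer: E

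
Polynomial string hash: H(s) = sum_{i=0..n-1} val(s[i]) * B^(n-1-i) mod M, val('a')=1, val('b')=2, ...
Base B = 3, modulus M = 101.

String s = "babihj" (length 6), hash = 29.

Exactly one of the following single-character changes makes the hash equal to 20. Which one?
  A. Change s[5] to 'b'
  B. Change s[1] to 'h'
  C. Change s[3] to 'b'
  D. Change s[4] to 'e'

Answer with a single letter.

Answer: D

Derivation:
Option A: s[5]='j'->'b', delta=(2-10)*3^0 mod 101 = 93, hash=29+93 mod 101 = 21
Option B: s[1]='a'->'h', delta=(8-1)*3^4 mod 101 = 62, hash=29+62 mod 101 = 91
Option C: s[3]='i'->'b', delta=(2-9)*3^2 mod 101 = 38, hash=29+38 mod 101 = 67
Option D: s[4]='h'->'e', delta=(5-8)*3^1 mod 101 = 92, hash=29+92 mod 101 = 20 <-- target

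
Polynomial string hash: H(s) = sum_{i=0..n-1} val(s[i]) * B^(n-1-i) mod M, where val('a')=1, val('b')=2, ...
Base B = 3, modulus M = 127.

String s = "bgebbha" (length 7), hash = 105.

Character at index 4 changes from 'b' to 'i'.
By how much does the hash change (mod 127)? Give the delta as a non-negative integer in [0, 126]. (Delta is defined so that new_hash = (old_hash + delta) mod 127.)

Delta formula: (val(new) - val(old)) * B^(n-1-k) mod M
  val('i') - val('b') = 9 - 2 = 7
  B^(n-1-k) = 3^2 mod 127 = 9
  Delta = 7 * 9 mod 127 = 63

Answer: 63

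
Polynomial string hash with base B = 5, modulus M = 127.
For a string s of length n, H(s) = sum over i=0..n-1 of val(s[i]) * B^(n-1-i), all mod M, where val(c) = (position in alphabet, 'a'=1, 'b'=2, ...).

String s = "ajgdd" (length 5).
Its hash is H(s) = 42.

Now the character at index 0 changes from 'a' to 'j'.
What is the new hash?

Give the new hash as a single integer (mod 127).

Answer: 79

Derivation:
val('a') = 1, val('j') = 10
Position k = 0, exponent = n-1-k = 4
B^4 mod M = 5^4 mod 127 = 117
Delta = (10 - 1) * 117 mod 127 = 37
New hash = (42 + 37) mod 127 = 79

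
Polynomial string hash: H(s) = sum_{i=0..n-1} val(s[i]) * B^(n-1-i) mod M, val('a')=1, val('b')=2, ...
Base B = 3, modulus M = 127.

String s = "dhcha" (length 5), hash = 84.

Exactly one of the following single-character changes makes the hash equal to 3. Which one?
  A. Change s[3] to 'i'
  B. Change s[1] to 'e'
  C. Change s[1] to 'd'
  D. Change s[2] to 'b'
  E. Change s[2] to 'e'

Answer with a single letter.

Answer: B

Derivation:
Option A: s[3]='h'->'i', delta=(9-8)*3^1 mod 127 = 3, hash=84+3 mod 127 = 87
Option B: s[1]='h'->'e', delta=(5-8)*3^3 mod 127 = 46, hash=84+46 mod 127 = 3 <-- target
Option C: s[1]='h'->'d', delta=(4-8)*3^3 mod 127 = 19, hash=84+19 mod 127 = 103
Option D: s[2]='c'->'b', delta=(2-3)*3^2 mod 127 = 118, hash=84+118 mod 127 = 75
Option E: s[2]='c'->'e', delta=(5-3)*3^2 mod 127 = 18, hash=84+18 mod 127 = 102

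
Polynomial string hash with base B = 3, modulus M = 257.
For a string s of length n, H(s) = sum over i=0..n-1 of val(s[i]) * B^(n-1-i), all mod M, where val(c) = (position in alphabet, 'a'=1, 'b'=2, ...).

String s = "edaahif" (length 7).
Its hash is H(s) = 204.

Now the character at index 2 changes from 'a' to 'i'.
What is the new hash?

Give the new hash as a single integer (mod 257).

Answer: 81

Derivation:
val('a') = 1, val('i') = 9
Position k = 2, exponent = n-1-k = 4
B^4 mod M = 3^4 mod 257 = 81
Delta = (9 - 1) * 81 mod 257 = 134
New hash = (204 + 134) mod 257 = 81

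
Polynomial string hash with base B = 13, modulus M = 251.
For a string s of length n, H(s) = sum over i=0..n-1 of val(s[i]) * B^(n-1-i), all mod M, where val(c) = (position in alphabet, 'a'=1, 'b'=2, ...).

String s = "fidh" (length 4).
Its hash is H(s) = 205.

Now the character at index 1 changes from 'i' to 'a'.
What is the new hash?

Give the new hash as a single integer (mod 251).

Answer: 108

Derivation:
val('i') = 9, val('a') = 1
Position k = 1, exponent = n-1-k = 2
B^2 mod M = 13^2 mod 251 = 169
Delta = (1 - 9) * 169 mod 251 = 154
New hash = (205 + 154) mod 251 = 108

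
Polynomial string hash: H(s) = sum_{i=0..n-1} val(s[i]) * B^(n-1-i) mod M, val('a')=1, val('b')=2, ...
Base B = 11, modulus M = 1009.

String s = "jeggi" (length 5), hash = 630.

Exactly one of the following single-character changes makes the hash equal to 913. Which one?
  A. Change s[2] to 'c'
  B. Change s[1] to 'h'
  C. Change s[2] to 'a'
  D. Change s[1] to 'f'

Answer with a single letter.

Answer: C

Derivation:
Option A: s[2]='g'->'c', delta=(3-7)*11^2 mod 1009 = 525, hash=630+525 mod 1009 = 146
Option B: s[1]='e'->'h', delta=(8-5)*11^3 mod 1009 = 966, hash=630+966 mod 1009 = 587
Option C: s[2]='g'->'a', delta=(1-7)*11^2 mod 1009 = 283, hash=630+283 mod 1009 = 913 <-- target
Option D: s[1]='e'->'f', delta=(6-5)*11^3 mod 1009 = 322, hash=630+322 mod 1009 = 952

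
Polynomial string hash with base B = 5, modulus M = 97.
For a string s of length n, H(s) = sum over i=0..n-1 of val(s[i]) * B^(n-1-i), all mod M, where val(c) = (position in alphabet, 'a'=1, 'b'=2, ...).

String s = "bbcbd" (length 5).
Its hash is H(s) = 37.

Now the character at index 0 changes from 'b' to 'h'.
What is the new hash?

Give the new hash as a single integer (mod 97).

val('b') = 2, val('h') = 8
Position k = 0, exponent = n-1-k = 4
B^4 mod M = 5^4 mod 97 = 43
Delta = (8 - 2) * 43 mod 97 = 64
New hash = (37 + 64) mod 97 = 4

Answer: 4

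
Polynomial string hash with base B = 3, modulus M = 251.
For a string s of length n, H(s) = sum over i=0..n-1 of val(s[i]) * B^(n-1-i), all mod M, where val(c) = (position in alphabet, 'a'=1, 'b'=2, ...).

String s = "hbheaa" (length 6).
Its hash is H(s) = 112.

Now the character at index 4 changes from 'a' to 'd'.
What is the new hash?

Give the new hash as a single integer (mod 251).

Answer: 121

Derivation:
val('a') = 1, val('d') = 4
Position k = 4, exponent = n-1-k = 1
B^1 mod M = 3^1 mod 251 = 3
Delta = (4 - 1) * 3 mod 251 = 9
New hash = (112 + 9) mod 251 = 121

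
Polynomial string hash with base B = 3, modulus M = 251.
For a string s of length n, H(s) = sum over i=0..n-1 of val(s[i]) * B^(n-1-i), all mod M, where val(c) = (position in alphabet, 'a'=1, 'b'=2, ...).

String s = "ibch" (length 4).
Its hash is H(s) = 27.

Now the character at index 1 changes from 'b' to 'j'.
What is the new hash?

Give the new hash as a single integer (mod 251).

Answer: 99

Derivation:
val('b') = 2, val('j') = 10
Position k = 1, exponent = n-1-k = 2
B^2 mod M = 3^2 mod 251 = 9
Delta = (10 - 2) * 9 mod 251 = 72
New hash = (27 + 72) mod 251 = 99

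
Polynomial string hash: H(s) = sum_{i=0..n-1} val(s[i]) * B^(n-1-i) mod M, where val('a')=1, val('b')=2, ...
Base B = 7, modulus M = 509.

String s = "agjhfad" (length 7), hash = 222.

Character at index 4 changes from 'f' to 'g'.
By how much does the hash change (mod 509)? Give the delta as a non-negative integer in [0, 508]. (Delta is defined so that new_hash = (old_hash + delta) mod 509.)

Delta formula: (val(new) - val(old)) * B^(n-1-k) mod M
  val('g') - val('f') = 7 - 6 = 1
  B^(n-1-k) = 7^2 mod 509 = 49
  Delta = 1 * 49 mod 509 = 49

Answer: 49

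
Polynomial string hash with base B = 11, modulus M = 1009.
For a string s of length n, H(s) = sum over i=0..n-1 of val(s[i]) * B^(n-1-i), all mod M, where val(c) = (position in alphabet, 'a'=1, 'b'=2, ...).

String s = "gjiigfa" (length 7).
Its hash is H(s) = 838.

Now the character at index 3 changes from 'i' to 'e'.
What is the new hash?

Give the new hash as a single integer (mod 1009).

Answer: 559

Derivation:
val('i') = 9, val('e') = 5
Position k = 3, exponent = n-1-k = 3
B^3 mod M = 11^3 mod 1009 = 322
Delta = (5 - 9) * 322 mod 1009 = 730
New hash = (838 + 730) mod 1009 = 559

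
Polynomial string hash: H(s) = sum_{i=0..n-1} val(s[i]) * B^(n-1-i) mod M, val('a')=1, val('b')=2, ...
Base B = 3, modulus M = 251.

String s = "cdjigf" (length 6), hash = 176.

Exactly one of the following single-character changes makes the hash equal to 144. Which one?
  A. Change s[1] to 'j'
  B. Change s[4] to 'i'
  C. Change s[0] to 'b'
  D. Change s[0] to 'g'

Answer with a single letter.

Answer: D

Derivation:
Option A: s[1]='d'->'j', delta=(10-4)*3^4 mod 251 = 235, hash=176+235 mod 251 = 160
Option B: s[4]='g'->'i', delta=(9-7)*3^1 mod 251 = 6, hash=176+6 mod 251 = 182
Option C: s[0]='c'->'b', delta=(2-3)*3^5 mod 251 = 8, hash=176+8 mod 251 = 184
Option D: s[0]='c'->'g', delta=(7-3)*3^5 mod 251 = 219, hash=176+219 mod 251 = 144 <-- target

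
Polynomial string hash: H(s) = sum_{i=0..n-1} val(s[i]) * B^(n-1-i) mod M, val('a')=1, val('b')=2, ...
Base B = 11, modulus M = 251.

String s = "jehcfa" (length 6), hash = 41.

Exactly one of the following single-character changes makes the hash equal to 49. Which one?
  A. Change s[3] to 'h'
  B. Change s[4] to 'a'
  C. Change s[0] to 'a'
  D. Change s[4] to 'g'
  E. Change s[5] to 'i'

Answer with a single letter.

Answer: E

Derivation:
Option A: s[3]='c'->'h', delta=(8-3)*11^2 mod 251 = 103, hash=41+103 mod 251 = 144
Option B: s[4]='f'->'a', delta=(1-6)*11^1 mod 251 = 196, hash=41+196 mod 251 = 237
Option C: s[0]='j'->'a', delta=(1-10)*11^5 mod 251 = 66, hash=41+66 mod 251 = 107
Option D: s[4]='f'->'g', delta=(7-6)*11^1 mod 251 = 11, hash=41+11 mod 251 = 52
Option E: s[5]='a'->'i', delta=(9-1)*11^0 mod 251 = 8, hash=41+8 mod 251 = 49 <-- target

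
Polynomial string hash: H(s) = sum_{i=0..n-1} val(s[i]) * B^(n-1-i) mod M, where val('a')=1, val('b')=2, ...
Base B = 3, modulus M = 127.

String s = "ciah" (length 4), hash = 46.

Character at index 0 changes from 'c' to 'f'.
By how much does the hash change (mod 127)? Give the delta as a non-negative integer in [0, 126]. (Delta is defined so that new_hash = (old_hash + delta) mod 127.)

Delta formula: (val(new) - val(old)) * B^(n-1-k) mod M
  val('f') - val('c') = 6 - 3 = 3
  B^(n-1-k) = 3^3 mod 127 = 27
  Delta = 3 * 27 mod 127 = 81

Answer: 81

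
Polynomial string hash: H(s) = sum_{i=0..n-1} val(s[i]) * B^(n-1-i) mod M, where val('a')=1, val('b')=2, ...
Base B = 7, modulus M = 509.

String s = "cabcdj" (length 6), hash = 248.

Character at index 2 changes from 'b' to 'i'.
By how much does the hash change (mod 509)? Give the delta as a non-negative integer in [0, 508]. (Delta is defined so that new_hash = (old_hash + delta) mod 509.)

Delta formula: (val(new) - val(old)) * B^(n-1-k) mod M
  val('i') - val('b') = 9 - 2 = 7
  B^(n-1-k) = 7^3 mod 509 = 343
  Delta = 7 * 343 mod 509 = 365

Answer: 365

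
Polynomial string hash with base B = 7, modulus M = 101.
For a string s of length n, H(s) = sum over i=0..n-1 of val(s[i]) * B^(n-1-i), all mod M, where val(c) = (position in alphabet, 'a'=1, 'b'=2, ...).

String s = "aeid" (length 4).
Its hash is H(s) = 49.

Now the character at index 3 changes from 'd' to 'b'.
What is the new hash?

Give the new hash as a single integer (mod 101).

Answer: 47

Derivation:
val('d') = 4, val('b') = 2
Position k = 3, exponent = n-1-k = 0
B^0 mod M = 7^0 mod 101 = 1
Delta = (2 - 4) * 1 mod 101 = 99
New hash = (49 + 99) mod 101 = 47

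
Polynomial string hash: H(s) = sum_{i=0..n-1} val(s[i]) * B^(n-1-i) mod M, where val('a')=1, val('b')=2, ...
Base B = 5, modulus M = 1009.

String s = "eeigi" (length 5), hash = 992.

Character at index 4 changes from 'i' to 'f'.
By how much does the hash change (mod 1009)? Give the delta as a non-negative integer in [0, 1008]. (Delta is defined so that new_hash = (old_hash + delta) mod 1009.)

Delta formula: (val(new) - val(old)) * B^(n-1-k) mod M
  val('f') - val('i') = 6 - 9 = -3
  B^(n-1-k) = 5^0 mod 1009 = 1
  Delta = -3 * 1 mod 1009 = 1006

Answer: 1006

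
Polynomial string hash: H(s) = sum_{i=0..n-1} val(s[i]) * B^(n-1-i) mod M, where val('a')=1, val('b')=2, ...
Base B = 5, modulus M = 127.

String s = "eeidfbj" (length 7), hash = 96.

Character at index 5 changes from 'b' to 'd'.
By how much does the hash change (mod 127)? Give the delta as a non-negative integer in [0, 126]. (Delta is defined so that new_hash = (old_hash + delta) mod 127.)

Answer: 10

Derivation:
Delta formula: (val(new) - val(old)) * B^(n-1-k) mod M
  val('d') - val('b') = 4 - 2 = 2
  B^(n-1-k) = 5^1 mod 127 = 5
  Delta = 2 * 5 mod 127 = 10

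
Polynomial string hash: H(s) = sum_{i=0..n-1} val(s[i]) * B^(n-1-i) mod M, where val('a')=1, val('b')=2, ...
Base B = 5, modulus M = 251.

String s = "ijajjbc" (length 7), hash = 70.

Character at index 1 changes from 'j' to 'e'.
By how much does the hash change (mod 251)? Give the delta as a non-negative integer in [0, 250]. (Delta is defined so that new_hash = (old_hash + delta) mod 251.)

Delta formula: (val(new) - val(old)) * B^(n-1-k) mod M
  val('e') - val('j') = 5 - 10 = -5
  B^(n-1-k) = 5^5 mod 251 = 113
  Delta = -5 * 113 mod 251 = 188

Answer: 188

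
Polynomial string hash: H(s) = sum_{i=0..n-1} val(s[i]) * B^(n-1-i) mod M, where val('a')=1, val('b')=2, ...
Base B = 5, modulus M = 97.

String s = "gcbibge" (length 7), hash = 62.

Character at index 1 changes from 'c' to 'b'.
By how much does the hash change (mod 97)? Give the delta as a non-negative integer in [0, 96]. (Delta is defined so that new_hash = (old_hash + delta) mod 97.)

Answer: 76

Derivation:
Delta formula: (val(new) - val(old)) * B^(n-1-k) mod M
  val('b') - val('c') = 2 - 3 = -1
  B^(n-1-k) = 5^5 mod 97 = 21
  Delta = -1 * 21 mod 97 = 76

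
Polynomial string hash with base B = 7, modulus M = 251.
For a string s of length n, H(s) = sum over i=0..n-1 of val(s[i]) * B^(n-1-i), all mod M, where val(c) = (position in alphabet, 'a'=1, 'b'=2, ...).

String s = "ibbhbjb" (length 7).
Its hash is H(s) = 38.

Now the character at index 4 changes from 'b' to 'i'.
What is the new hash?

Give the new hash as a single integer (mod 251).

Answer: 130

Derivation:
val('b') = 2, val('i') = 9
Position k = 4, exponent = n-1-k = 2
B^2 mod M = 7^2 mod 251 = 49
Delta = (9 - 2) * 49 mod 251 = 92
New hash = (38 + 92) mod 251 = 130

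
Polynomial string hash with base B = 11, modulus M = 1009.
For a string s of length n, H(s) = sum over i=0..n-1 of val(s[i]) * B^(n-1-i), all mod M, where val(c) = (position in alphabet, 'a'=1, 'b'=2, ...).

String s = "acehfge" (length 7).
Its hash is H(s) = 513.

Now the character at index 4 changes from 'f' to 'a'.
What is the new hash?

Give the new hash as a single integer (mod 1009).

Answer: 917

Derivation:
val('f') = 6, val('a') = 1
Position k = 4, exponent = n-1-k = 2
B^2 mod M = 11^2 mod 1009 = 121
Delta = (1 - 6) * 121 mod 1009 = 404
New hash = (513 + 404) mod 1009 = 917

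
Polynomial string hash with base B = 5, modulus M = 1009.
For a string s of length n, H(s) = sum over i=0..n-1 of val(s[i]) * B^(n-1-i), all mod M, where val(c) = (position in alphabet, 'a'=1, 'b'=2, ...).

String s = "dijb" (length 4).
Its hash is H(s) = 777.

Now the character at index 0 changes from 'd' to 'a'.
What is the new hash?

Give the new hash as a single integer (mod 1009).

val('d') = 4, val('a') = 1
Position k = 0, exponent = n-1-k = 3
B^3 mod M = 5^3 mod 1009 = 125
Delta = (1 - 4) * 125 mod 1009 = 634
New hash = (777 + 634) mod 1009 = 402

Answer: 402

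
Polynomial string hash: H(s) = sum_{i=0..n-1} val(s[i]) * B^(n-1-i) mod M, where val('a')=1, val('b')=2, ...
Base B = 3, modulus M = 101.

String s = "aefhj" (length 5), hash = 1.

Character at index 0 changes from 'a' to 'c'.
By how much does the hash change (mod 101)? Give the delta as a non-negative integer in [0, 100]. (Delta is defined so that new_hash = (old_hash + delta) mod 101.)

Answer: 61

Derivation:
Delta formula: (val(new) - val(old)) * B^(n-1-k) mod M
  val('c') - val('a') = 3 - 1 = 2
  B^(n-1-k) = 3^4 mod 101 = 81
  Delta = 2 * 81 mod 101 = 61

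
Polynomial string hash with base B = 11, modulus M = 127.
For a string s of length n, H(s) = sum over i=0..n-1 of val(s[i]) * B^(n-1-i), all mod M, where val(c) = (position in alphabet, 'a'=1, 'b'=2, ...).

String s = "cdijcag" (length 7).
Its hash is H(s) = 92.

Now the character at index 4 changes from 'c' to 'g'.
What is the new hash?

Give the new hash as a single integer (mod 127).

Answer: 68

Derivation:
val('c') = 3, val('g') = 7
Position k = 4, exponent = n-1-k = 2
B^2 mod M = 11^2 mod 127 = 121
Delta = (7 - 3) * 121 mod 127 = 103
New hash = (92 + 103) mod 127 = 68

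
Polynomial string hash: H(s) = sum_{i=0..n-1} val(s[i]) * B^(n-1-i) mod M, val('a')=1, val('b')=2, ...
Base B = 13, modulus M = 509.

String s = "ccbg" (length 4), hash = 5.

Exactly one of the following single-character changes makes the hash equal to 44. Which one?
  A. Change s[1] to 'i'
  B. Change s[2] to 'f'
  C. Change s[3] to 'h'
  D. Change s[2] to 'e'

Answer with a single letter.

Option A: s[1]='c'->'i', delta=(9-3)*13^2 mod 509 = 505, hash=5+505 mod 509 = 1
Option B: s[2]='b'->'f', delta=(6-2)*13^1 mod 509 = 52, hash=5+52 mod 509 = 57
Option C: s[3]='g'->'h', delta=(8-7)*13^0 mod 509 = 1, hash=5+1 mod 509 = 6
Option D: s[2]='b'->'e', delta=(5-2)*13^1 mod 509 = 39, hash=5+39 mod 509 = 44 <-- target

Answer: D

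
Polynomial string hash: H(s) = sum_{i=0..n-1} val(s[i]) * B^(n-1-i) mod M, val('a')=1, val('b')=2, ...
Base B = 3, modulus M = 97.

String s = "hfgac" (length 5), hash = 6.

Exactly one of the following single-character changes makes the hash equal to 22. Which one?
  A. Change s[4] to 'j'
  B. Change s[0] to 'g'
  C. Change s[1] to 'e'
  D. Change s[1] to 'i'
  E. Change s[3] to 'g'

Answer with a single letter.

Answer: B

Derivation:
Option A: s[4]='c'->'j', delta=(10-3)*3^0 mod 97 = 7, hash=6+7 mod 97 = 13
Option B: s[0]='h'->'g', delta=(7-8)*3^4 mod 97 = 16, hash=6+16 mod 97 = 22 <-- target
Option C: s[1]='f'->'e', delta=(5-6)*3^3 mod 97 = 70, hash=6+70 mod 97 = 76
Option D: s[1]='f'->'i', delta=(9-6)*3^3 mod 97 = 81, hash=6+81 mod 97 = 87
Option E: s[3]='a'->'g', delta=(7-1)*3^1 mod 97 = 18, hash=6+18 mod 97 = 24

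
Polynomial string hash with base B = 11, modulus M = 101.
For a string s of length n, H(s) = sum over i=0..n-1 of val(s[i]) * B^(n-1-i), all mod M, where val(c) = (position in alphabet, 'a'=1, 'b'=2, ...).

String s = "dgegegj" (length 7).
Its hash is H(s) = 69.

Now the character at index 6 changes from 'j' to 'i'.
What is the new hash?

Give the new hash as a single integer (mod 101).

Answer: 68

Derivation:
val('j') = 10, val('i') = 9
Position k = 6, exponent = n-1-k = 0
B^0 mod M = 11^0 mod 101 = 1
Delta = (9 - 10) * 1 mod 101 = 100
New hash = (69 + 100) mod 101 = 68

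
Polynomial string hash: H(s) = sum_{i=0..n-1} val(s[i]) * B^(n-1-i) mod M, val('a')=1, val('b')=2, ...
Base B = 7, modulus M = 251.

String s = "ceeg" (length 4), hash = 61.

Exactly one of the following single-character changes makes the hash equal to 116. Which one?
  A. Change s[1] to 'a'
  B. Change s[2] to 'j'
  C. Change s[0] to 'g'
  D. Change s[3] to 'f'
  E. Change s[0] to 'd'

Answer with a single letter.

Answer: A

Derivation:
Option A: s[1]='e'->'a', delta=(1-5)*7^2 mod 251 = 55, hash=61+55 mod 251 = 116 <-- target
Option B: s[2]='e'->'j', delta=(10-5)*7^1 mod 251 = 35, hash=61+35 mod 251 = 96
Option C: s[0]='c'->'g', delta=(7-3)*7^3 mod 251 = 117, hash=61+117 mod 251 = 178
Option D: s[3]='g'->'f', delta=(6-7)*7^0 mod 251 = 250, hash=61+250 mod 251 = 60
Option E: s[0]='c'->'d', delta=(4-3)*7^3 mod 251 = 92, hash=61+92 mod 251 = 153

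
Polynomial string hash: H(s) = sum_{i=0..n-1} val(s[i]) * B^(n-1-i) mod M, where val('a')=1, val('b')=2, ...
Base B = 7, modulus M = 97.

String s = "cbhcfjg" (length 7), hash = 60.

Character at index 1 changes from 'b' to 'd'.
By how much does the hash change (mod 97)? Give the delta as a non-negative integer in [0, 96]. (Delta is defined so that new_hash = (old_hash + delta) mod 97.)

Answer: 52

Derivation:
Delta formula: (val(new) - val(old)) * B^(n-1-k) mod M
  val('d') - val('b') = 4 - 2 = 2
  B^(n-1-k) = 7^5 mod 97 = 26
  Delta = 2 * 26 mod 97 = 52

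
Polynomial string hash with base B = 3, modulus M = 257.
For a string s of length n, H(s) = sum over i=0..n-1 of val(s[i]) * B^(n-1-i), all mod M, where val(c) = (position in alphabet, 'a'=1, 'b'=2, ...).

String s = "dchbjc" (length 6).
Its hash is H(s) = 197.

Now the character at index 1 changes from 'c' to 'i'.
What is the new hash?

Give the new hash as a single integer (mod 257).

val('c') = 3, val('i') = 9
Position k = 1, exponent = n-1-k = 4
B^4 mod M = 3^4 mod 257 = 81
Delta = (9 - 3) * 81 mod 257 = 229
New hash = (197 + 229) mod 257 = 169

Answer: 169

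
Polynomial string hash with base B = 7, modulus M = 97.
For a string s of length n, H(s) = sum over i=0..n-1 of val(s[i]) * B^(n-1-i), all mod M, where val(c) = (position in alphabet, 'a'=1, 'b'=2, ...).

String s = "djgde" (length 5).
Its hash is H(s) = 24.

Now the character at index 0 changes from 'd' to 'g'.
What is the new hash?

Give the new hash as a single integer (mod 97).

val('d') = 4, val('g') = 7
Position k = 0, exponent = n-1-k = 4
B^4 mod M = 7^4 mod 97 = 73
Delta = (7 - 4) * 73 mod 97 = 25
New hash = (24 + 25) mod 97 = 49

Answer: 49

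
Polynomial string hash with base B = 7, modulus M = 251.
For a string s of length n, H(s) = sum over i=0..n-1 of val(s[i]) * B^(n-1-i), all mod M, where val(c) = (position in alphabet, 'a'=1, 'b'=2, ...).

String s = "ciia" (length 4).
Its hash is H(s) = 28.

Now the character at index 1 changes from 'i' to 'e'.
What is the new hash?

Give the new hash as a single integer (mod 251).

Answer: 83

Derivation:
val('i') = 9, val('e') = 5
Position k = 1, exponent = n-1-k = 2
B^2 mod M = 7^2 mod 251 = 49
Delta = (5 - 9) * 49 mod 251 = 55
New hash = (28 + 55) mod 251 = 83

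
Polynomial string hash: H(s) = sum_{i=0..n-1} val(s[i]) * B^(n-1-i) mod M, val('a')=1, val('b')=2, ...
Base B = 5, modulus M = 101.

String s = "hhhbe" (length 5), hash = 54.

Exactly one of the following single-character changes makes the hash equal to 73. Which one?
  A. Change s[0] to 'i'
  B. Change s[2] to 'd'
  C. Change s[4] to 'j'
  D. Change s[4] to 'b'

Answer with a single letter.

Answer: A

Derivation:
Option A: s[0]='h'->'i', delta=(9-8)*5^4 mod 101 = 19, hash=54+19 mod 101 = 73 <-- target
Option B: s[2]='h'->'d', delta=(4-8)*5^2 mod 101 = 1, hash=54+1 mod 101 = 55
Option C: s[4]='e'->'j', delta=(10-5)*5^0 mod 101 = 5, hash=54+5 mod 101 = 59
Option D: s[4]='e'->'b', delta=(2-5)*5^0 mod 101 = 98, hash=54+98 mod 101 = 51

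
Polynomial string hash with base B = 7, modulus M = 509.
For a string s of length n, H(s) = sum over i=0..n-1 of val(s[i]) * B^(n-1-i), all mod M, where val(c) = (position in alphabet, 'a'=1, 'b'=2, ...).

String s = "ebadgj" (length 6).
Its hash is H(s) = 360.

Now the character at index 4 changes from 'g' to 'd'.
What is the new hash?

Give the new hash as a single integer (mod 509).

val('g') = 7, val('d') = 4
Position k = 4, exponent = n-1-k = 1
B^1 mod M = 7^1 mod 509 = 7
Delta = (4 - 7) * 7 mod 509 = 488
New hash = (360 + 488) mod 509 = 339

Answer: 339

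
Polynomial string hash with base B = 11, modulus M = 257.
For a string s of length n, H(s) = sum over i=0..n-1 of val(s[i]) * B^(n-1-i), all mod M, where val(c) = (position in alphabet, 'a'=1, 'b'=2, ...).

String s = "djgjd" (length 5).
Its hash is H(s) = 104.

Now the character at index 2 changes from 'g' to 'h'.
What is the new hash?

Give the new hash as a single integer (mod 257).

Answer: 225

Derivation:
val('g') = 7, val('h') = 8
Position k = 2, exponent = n-1-k = 2
B^2 mod M = 11^2 mod 257 = 121
Delta = (8 - 7) * 121 mod 257 = 121
New hash = (104 + 121) mod 257 = 225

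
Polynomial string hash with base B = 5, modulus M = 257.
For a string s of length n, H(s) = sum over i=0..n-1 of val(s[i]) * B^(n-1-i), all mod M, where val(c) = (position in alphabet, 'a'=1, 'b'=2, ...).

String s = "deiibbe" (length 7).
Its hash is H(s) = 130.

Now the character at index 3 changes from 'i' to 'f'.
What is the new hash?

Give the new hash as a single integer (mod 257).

Answer: 12

Derivation:
val('i') = 9, val('f') = 6
Position k = 3, exponent = n-1-k = 3
B^3 mod M = 5^3 mod 257 = 125
Delta = (6 - 9) * 125 mod 257 = 139
New hash = (130 + 139) mod 257 = 12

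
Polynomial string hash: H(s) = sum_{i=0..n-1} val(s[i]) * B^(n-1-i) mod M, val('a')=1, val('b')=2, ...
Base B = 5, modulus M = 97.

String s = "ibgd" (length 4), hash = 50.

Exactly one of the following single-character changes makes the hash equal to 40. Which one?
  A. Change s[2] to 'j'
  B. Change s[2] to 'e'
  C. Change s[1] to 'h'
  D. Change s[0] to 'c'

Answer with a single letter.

Option A: s[2]='g'->'j', delta=(10-7)*5^1 mod 97 = 15, hash=50+15 mod 97 = 65
Option B: s[2]='g'->'e', delta=(5-7)*5^1 mod 97 = 87, hash=50+87 mod 97 = 40 <-- target
Option C: s[1]='b'->'h', delta=(8-2)*5^2 mod 97 = 53, hash=50+53 mod 97 = 6
Option D: s[0]='i'->'c', delta=(3-9)*5^3 mod 97 = 26, hash=50+26 mod 97 = 76

Answer: B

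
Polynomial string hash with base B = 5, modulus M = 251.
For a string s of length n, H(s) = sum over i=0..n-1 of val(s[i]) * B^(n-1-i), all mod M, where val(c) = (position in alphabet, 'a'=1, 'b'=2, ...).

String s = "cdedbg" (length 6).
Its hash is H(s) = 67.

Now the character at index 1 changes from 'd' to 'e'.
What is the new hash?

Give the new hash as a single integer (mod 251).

Answer: 190

Derivation:
val('d') = 4, val('e') = 5
Position k = 1, exponent = n-1-k = 4
B^4 mod M = 5^4 mod 251 = 123
Delta = (5 - 4) * 123 mod 251 = 123
New hash = (67 + 123) mod 251 = 190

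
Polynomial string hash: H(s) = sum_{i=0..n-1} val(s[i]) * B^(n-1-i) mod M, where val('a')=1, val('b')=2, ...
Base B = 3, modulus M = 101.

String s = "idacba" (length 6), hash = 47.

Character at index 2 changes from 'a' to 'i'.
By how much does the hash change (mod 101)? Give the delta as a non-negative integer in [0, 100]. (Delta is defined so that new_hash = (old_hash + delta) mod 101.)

Delta formula: (val(new) - val(old)) * B^(n-1-k) mod M
  val('i') - val('a') = 9 - 1 = 8
  B^(n-1-k) = 3^3 mod 101 = 27
  Delta = 8 * 27 mod 101 = 14

Answer: 14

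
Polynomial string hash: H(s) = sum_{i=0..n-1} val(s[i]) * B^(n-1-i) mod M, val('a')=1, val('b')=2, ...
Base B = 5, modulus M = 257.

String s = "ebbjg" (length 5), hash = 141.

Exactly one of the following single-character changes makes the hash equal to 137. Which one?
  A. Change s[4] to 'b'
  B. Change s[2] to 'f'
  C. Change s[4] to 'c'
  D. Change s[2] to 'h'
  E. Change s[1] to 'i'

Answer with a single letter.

Answer: C

Derivation:
Option A: s[4]='g'->'b', delta=(2-7)*5^0 mod 257 = 252, hash=141+252 mod 257 = 136
Option B: s[2]='b'->'f', delta=(6-2)*5^2 mod 257 = 100, hash=141+100 mod 257 = 241
Option C: s[4]='g'->'c', delta=(3-7)*5^0 mod 257 = 253, hash=141+253 mod 257 = 137 <-- target
Option D: s[2]='b'->'h', delta=(8-2)*5^2 mod 257 = 150, hash=141+150 mod 257 = 34
Option E: s[1]='b'->'i', delta=(9-2)*5^3 mod 257 = 104, hash=141+104 mod 257 = 245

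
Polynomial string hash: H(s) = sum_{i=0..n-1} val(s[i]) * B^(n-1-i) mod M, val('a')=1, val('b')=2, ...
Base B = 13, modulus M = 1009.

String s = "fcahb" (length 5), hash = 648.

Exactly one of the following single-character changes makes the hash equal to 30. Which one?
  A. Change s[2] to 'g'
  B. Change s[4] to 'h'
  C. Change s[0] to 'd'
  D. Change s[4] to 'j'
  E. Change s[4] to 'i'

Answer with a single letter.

Answer: C

Derivation:
Option A: s[2]='a'->'g', delta=(7-1)*13^2 mod 1009 = 5, hash=648+5 mod 1009 = 653
Option B: s[4]='b'->'h', delta=(8-2)*13^0 mod 1009 = 6, hash=648+6 mod 1009 = 654
Option C: s[0]='f'->'d', delta=(4-6)*13^4 mod 1009 = 391, hash=648+391 mod 1009 = 30 <-- target
Option D: s[4]='b'->'j', delta=(10-2)*13^0 mod 1009 = 8, hash=648+8 mod 1009 = 656
Option E: s[4]='b'->'i', delta=(9-2)*13^0 mod 1009 = 7, hash=648+7 mod 1009 = 655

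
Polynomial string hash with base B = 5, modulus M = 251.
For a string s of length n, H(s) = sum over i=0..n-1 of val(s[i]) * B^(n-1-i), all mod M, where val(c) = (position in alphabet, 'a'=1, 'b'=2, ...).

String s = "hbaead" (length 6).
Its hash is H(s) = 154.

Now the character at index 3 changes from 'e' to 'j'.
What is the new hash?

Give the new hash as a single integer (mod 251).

val('e') = 5, val('j') = 10
Position k = 3, exponent = n-1-k = 2
B^2 mod M = 5^2 mod 251 = 25
Delta = (10 - 5) * 25 mod 251 = 125
New hash = (154 + 125) mod 251 = 28

Answer: 28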